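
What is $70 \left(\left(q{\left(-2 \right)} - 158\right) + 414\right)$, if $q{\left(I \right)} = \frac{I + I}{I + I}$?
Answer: $17990$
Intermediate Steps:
$q{\left(I \right)} = 1$ ($q{\left(I \right)} = \frac{2 I}{2 I} = 2 I \frac{1}{2 I} = 1$)
$70 \left(\left(q{\left(-2 \right)} - 158\right) + 414\right) = 70 \left(\left(1 - 158\right) + 414\right) = 70 \left(-157 + 414\right) = 70 \cdot 257 = 17990$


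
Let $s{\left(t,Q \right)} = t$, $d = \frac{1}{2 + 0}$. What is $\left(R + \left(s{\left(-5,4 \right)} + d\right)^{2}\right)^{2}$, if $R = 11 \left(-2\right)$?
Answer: $\frac{49}{16} \approx 3.0625$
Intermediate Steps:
$d = \frac{1}{2} \approx 0.5$
$R = -22$
$\left(R + \left(s{\left(-5,4 \right)} + d\right)^{2}\right)^{2} = \left(-22 + \left(-5 + \frac{1}{2}\right)^{2}\right)^{2} = \left(-22 + \left(- \frac{9}{2}\right)^{2}\right)^{2} = \left(-22 + \frac{81}{4}\right)^{2} = \left(- \frac{7}{4}\right)^{2} = \frac{49}{16}$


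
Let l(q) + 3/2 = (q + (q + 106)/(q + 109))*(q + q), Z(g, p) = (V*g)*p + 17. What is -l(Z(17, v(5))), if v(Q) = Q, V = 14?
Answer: -959398544/329 ≈ -2.9161e+6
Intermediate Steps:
Z(g, p) = 17 + 14*g*p (Z(g, p) = (14*g)*p + 17 = 14*g*p + 17 = 17 + 14*g*p)
l(q) = -3/2 + 2*q*(q + (106 + q)/(109 + q)) (l(q) = -3/2 + (q + (q + 106)/(q + 109))*(q + q) = -3/2 + (q + (106 + q)/(109 + q))*(2*q) = -3/2 + 2*q*(q + (106 + q)/(109 + q)))
-l(Z(17, v(5))) = -(-327 + 4*(17 + 14*17*5)³ + 421*(17 + 14*17*5) + 440*(17 + 14*17*5)²)/(2*(109 + (17 + 14*17*5))) = -(-327 + 4*(17 + 1190)³ + 421*(17 + 1190) + 440*(17 + 1190)²)/(2*(109 + (17 + 1190))) = -(-327 + 4*1207³ + 421*1207 + 440*1207²)/(2*(109 + 1207)) = -(-327 + 4*1758416743 + 508147 + 440*1456849)/(2*1316) = -(-327 + 7033666972 + 508147 + 641013560)/(2*1316) = -7675188352/(2*1316) = -1*959398544/329 = -959398544/329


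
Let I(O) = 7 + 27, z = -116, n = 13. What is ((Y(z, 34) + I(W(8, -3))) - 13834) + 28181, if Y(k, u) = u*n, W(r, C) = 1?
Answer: 14823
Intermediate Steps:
Y(k, u) = 13*u (Y(k, u) = u*13 = 13*u)
I(O) = 34
((Y(z, 34) + I(W(8, -3))) - 13834) + 28181 = ((13*34 + 34) - 13834) + 28181 = ((442 + 34) - 13834) + 28181 = (476 - 13834) + 28181 = -13358 + 28181 = 14823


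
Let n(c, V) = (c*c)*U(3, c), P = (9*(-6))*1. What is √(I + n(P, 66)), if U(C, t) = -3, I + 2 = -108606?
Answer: 2*I*√29339 ≈ 342.57*I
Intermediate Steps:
I = -108608 (I = -2 - 108606 = -108608)
P = -54 (P = -54*1 = -54)
n(c, V) = -3*c² (n(c, V) = (c*c)*(-3) = c²*(-3) = -3*c²)
√(I + n(P, 66)) = √(-108608 - 3*(-54)²) = √(-108608 - 3*2916) = √(-108608 - 8748) = √(-117356) = 2*I*√29339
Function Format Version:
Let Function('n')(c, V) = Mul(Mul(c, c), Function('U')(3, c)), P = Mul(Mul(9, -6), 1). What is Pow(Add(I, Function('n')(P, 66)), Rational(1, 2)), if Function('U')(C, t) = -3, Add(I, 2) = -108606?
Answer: Mul(2, I, Pow(29339, Rational(1, 2))) ≈ Mul(342.57, I)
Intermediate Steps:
I = -108608 (I = Add(-2, -108606) = -108608)
P = -54 (P = Mul(-54, 1) = -54)
Function('n')(c, V) = Mul(-3, Pow(c, 2)) (Function('n')(c, V) = Mul(Mul(c, c), -3) = Mul(Pow(c, 2), -3) = Mul(-3, Pow(c, 2)))
Pow(Add(I, Function('n')(P, 66)), Rational(1, 2)) = Pow(Add(-108608, Mul(-3, Pow(-54, 2))), Rational(1, 2)) = Pow(Add(-108608, Mul(-3, 2916)), Rational(1, 2)) = Pow(Add(-108608, -8748), Rational(1, 2)) = Pow(-117356, Rational(1, 2)) = Mul(2, I, Pow(29339, Rational(1, 2)))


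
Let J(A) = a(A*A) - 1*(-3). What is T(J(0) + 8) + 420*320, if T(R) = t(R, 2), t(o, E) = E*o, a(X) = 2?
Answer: 134426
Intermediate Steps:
J(A) = 5 (J(A) = 2 - 1*(-3) = 2 + 3 = 5)
T(R) = 2*R
T(J(0) + 8) + 420*320 = 2*(5 + 8) + 420*320 = 2*13 + 134400 = 26 + 134400 = 134426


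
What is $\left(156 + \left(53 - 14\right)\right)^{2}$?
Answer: $38025$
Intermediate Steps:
$\left(156 + \left(53 - 14\right)\right)^{2} = \left(156 + 39\right)^{2} = 195^{2} = 38025$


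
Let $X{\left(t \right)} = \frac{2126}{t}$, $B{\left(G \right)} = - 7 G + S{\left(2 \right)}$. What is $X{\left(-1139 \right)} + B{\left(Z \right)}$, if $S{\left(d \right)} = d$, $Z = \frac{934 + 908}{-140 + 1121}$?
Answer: $- \frac{4845718}{372453} \approx -13.01$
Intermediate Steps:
$Z = \frac{614}{327}$ ($Z = \frac{1842}{981} = 1842 \cdot \frac{1}{981} = \frac{614}{327} \approx 1.8777$)
$B{\left(G \right)} = 2 - 7 G$ ($B{\left(G \right)} = - 7 G + 2 = 2 - 7 G$)
$X{\left(-1139 \right)} + B{\left(Z \right)} = \frac{2126}{-1139} + \left(2 - \frac{4298}{327}\right) = 2126 \left(- \frac{1}{1139}\right) + \left(2 - \frac{4298}{327}\right) = - \frac{2126}{1139} - \frac{3644}{327} = - \frac{4845718}{372453}$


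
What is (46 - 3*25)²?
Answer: 841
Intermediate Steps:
(46 - 3*25)² = (46 - 75)² = (-29)² = 841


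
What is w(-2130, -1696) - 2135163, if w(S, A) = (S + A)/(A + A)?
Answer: -3621234535/1696 ≈ -2.1352e+6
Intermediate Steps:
w(S, A) = (A + S)/(2*A) (w(S, A) = (A + S)/((2*A)) = (A + S)*(1/(2*A)) = (A + S)/(2*A))
w(-2130, -1696) - 2135163 = (½)*(-1696 - 2130)/(-1696) - 2135163 = (½)*(-1/1696)*(-3826) - 2135163 = 1913/1696 - 2135163 = -3621234535/1696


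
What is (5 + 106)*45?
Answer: 4995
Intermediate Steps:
(5 + 106)*45 = 111*45 = 4995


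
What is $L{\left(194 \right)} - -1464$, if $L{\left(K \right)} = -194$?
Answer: $1270$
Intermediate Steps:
$L{\left(194 \right)} - -1464 = -194 - -1464 = -194 + 1464 = 1270$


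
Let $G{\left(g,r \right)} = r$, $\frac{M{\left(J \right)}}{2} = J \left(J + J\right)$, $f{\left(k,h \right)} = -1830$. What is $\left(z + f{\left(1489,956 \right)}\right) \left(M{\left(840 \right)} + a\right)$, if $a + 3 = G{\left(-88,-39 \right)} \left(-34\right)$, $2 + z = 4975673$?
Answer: $14044749230043$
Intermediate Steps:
$z = 4975671$ ($z = -2 + 4975673 = 4975671$)
$M{\left(J \right)} = 4 J^{2}$ ($M{\left(J \right)} = 2 J \left(J + J\right) = 2 J 2 J = 2 \cdot 2 J^{2} = 4 J^{2}$)
$a = 1323$ ($a = -3 - -1326 = -3 + 1326 = 1323$)
$\left(z + f{\left(1489,956 \right)}\right) \left(M{\left(840 \right)} + a\right) = \left(4975671 - 1830\right) \left(4 \cdot 840^{2} + 1323\right) = 4973841 \left(4 \cdot 705600 + 1323\right) = 4973841 \left(2822400 + 1323\right) = 4973841 \cdot 2823723 = 14044749230043$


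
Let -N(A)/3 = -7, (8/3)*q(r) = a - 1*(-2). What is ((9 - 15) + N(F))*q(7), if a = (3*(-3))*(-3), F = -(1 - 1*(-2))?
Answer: 1305/8 ≈ 163.13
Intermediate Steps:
F = -3 (F = -(1 + 2) = -1*3 = -3)
a = 27 (a = -9*(-3) = 27)
q(r) = 87/8 (q(r) = 3*(27 - 1*(-2))/8 = 3*(27 + 2)/8 = (3/8)*29 = 87/8)
N(A) = 21 (N(A) = -3*(-7) = 21)
((9 - 15) + N(F))*q(7) = ((9 - 15) + 21)*(87/8) = (-6 + 21)*(87/8) = 15*(87/8) = 1305/8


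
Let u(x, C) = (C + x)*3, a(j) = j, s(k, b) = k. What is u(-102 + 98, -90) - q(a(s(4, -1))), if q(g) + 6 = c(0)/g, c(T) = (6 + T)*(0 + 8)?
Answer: -288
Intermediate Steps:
c(T) = 48 + 8*T (c(T) = (6 + T)*8 = 48 + 8*T)
u(x, C) = 3*C + 3*x
q(g) = -6 + 48/g (q(g) = -6 + (48 + 8*0)/g = -6 + (48 + 0)/g = -6 + 48/g)
u(-102 + 98, -90) - q(a(s(4, -1))) = (3*(-90) + 3*(-102 + 98)) - (-6 + 48/4) = (-270 + 3*(-4)) - (-6 + 48*(¼)) = (-270 - 12) - (-6 + 12) = -282 - 1*6 = -282 - 6 = -288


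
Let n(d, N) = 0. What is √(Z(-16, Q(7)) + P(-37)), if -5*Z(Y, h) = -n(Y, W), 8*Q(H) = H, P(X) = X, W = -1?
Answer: I*√37 ≈ 6.0828*I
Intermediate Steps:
Q(H) = H/8
Z(Y, h) = 0 (Z(Y, h) = -(-1)*0/5 = -⅕*0 = 0)
√(Z(-16, Q(7)) + P(-37)) = √(0 - 37) = √(-37) = I*√37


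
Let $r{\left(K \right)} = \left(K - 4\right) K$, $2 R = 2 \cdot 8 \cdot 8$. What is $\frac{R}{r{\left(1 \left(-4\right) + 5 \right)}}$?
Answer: $- \frac{64}{3} \approx -21.333$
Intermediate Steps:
$R = 64$ ($R = \frac{2 \cdot 8 \cdot 8}{2} = \frac{16 \cdot 8}{2} = \frac{1}{2} \cdot 128 = 64$)
$r{\left(K \right)} = K \left(-4 + K\right)$ ($r{\left(K \right)} = \left(K + \left(-4 + 0\right)\right) K = \left(K - 4\right) K = \left(-4 + K\right) K = K \left(-4 + K\right)$)
$\frac{R}{r{\left(1 \left(-4\right) + 5 \right)}} = \frac{64}{\left(1 \left(-4\right) + 5\right) \left(-4 + \left(1 \left(-4\right) + 5\right)\right)} = \frac{64}{\left(-4 + 5\right) \left(-4 + \left(-4 + 5\right)\right)} = \frac{64}{1 \left(-4 + 1\right)} = \frac{64}{1 \left(-3\right)} = \frac{64}{-3} = 64 \left(- \frac{1}{3}\right) = - \frac{64}{3}$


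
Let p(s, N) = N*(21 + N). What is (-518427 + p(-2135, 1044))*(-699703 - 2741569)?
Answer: -2042164366776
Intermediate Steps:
(-518427 + p(-2135, 1044))*(-699703 - 2741569) = (-518427 + 1044*(21 + 1044))*(-699703 - 2741569) = (-518427 + 1044*1065)*(-3441272) = (-518427 + 1111860)*(-3441272) = 593433*(-3441272) = -2042164366776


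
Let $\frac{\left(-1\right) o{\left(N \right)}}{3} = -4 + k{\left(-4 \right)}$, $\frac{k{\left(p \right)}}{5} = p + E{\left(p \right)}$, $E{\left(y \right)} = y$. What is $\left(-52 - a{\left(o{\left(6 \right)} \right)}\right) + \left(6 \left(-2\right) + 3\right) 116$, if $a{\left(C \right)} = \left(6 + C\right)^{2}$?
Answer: $-20140$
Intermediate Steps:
$k{\left(p \right)} = 10 p$ ($k{\left(p \right)} = 5 \left(p + p\right) = 5 \cdot 2 p = 10 p$)
$o{\left(N \right)} = 132$ ($o{\left(N \right)} = - 3 \left(-4 + 10 \left(-4\right)\right) = - 3 \left(-4 - 40\right) = \left(-3\right) \left(-44\right) = 132$)
$\left(-52 - a{\left(o{\left(6 \right)} \right)}\right) + \left(6 \left(-2\right) + 3\right) 116 = \left(-52 - \left(6 + 132\right)^{2}\right) + \left(6 \left(-2\right) + 3\right) 116 = \left(-52 - 138^{2}\right) + \left(-12 + 3\right) 116 = \left(-52 - 19044\right) - 1044 = -19096 - 1044 = -20140$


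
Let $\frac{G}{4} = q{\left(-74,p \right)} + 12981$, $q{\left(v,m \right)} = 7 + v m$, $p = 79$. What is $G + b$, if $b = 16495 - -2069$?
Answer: $47132$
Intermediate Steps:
$q{\left(v,m \right)} = 7 + m v$
$b = 18564$ ($b = 16495 + 2069 = 18564$)
$G = 28568$ ($G = 4 \left(\left(7 + 79 \left(-74\right)\right) + 12981\right) = 4 \left(\left(7 - 5846\right) + 12981\right) = 4 \left(-5839 + 12981\right) = 4 \cdot 7142 = 28568$)
$G + b = 28568 + 18564 = 47132$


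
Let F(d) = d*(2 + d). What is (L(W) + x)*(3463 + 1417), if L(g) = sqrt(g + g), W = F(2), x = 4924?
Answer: 24048640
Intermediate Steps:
W = 8 (W = 2*(2 + 2) = 2*4 = 8)
L(g) = sqrt(2)*sqrt(g) (L(g) = sqrt(2*g) = sqrt(2)*sqrt(g))
(L(W) + x)*(3463 + 1417) = (sqrt(2)*sqrt(8) + 4924)*(3463 + 1417) = (sqrt(2)*(2*sqrt(2)) + 4924)*4880 = (4 + 4924)*4880 = 4928*4880 = 24048640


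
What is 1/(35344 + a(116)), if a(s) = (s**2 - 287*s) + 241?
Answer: 1/15749 ≈ 6.3496e-5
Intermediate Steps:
a(s) = 241 + s**2 - 287*s
1/(35344 + a(116)) = 1/(35344 + (241 + 116**2 - 287*116)) = 1/(35344 + (241 + 13456 - 33292)) = 1/(35344 - 19595) = 1/15749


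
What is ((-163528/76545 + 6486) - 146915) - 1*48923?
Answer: -14494112368/76545 ≈ -1.8935e+5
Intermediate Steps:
((-163528/76545 + 6486) - 146915) - 1*48923 = ((-163528*1/76545 + 6486) - 146915) - 48923 = ((-163528/76545 + 6486) - 146915) - 48923 = (496307342/76545 - 146915) - 48923 = -10749301333/76545 - 48923 = -14494112368/76545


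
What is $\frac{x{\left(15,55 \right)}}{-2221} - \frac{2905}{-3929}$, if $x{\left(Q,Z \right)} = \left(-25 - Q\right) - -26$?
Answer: $\frac{6507011}{8726309} \approx 0.74568$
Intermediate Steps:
$x{\left(Q,Z \right)} = 1 - Q$ ($x{\left(Q,Z \right)} = \left(-25 - Q\right) + 26 = 1 - Q$)
$\frac{x{\left(15,55 \right)}}{-2221} - \frac{2905}{-3929} = \frac{1 - 15}{-2221} - \frac{2905}{-3929} = \left(1 - 15\right) \left(- \frac{1}{2221}\right) - - \frac{2905}{3929} = \left(-14\right) \left(- \frac{1}{2221}\right) + \frac{2905}{3929} = \frac{14}{2221} + \frac{2905}{3929} = \frac{6507011}{8726309}$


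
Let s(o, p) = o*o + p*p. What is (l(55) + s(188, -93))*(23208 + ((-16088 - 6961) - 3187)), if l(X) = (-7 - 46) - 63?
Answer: -132859556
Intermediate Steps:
l(X) = -116 (l(X) = -53 - 63 = -116)
s(o, p) = o² + p²
(l(55) + s(188, -93))*(23208 + ((-16088 - 6961) - 3187)) = (-116 + (188² + (-93)²))*(23208 + ((-16088 - 6961) - 3187)) = (-116 + (35344 + 8649))*(23208 + (-23049 - 3187)) = (-116 + 43993)*(23208 - 26236) = 43877*(-3028) = -132859556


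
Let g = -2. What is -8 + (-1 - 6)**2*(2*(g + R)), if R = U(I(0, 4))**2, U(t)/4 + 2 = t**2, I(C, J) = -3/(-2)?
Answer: -106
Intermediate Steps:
I(C, J) = 3/2 (I(C, J) = -3*(-1/2) = 3/2)
U(t) = -8 + 4*t**2
R = 1 (R = (-8 + 4*(3/2)**2)**2 = (-8 + 4*(9/4))**2 = (-8 + 9)**2 = 1**2 = 1)
-8 + (-1 - 6)**2*(2*(g + R)) = -8 + (-1 - 6)**2*(2*(-2 + 1)) = -8 + (-7)**2*(2*(-1)) = -8 + 49*(-2) = -8 - 98 = -106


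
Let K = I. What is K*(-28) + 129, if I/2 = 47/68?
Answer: 1535/17 ≈ 90.294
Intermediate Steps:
I = 47/34 (I = 2*(47/68) = 47/34 ≈ 1.3824)
K = 47/34 ≈ 1.3824
K*(-28) + 129 = (47/34)*(-28) + 129 = -658/17 + 129 = 1535/17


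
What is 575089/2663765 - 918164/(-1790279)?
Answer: 3475342887291/4768882540435 ≈ 0.72875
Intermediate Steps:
575089/2663765 - 918164/(-1790279) = 575089*(1/2663765) - 918164*(-1/1790279) = 575089/2663765 + 918164/1790279 = 3475342887291/4768882540435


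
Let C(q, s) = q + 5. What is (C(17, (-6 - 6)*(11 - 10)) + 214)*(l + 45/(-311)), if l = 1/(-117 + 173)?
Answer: -130331/4354 ≈ -29.934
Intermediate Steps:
l = 1/56 ≈ 0.017857
C(q, s) = 5 + q
(C(17, (-6 - 6)*(11 - 10)) + 214)*(l + 45/(-311)) = ((5 + 17) + 214)*(1/56 + 45/(-311)) = (22 + 214)*(1/56 + 45*(-1/311)) = 236*(1/56 - 45/311) = 236*(-2209/17416) = -130331/4354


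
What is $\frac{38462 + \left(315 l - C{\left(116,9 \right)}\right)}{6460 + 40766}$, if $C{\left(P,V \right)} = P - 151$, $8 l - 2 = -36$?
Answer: $\frac{148633}{188904} \approx 0.78682$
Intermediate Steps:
$l = - \frac{17}{4}$ ($l = \frac{1}{4} + \frac{1}{8} \left(-36\right) = \frac{1}{4} - \frac{9}{2} = - \frac{17}{4} \approx -4.25$)
$C{\left(P,V \right)} = -151 + P$
$\frac{38462 + \left(315 l - C{\left(116,9 \right)}\right)}{6460 + 40766} = \frac{38462 + \left(315 \left(- \frac{17}{4}\right) - \left(-151 + 116\right)\right)}{6460 + 40766} = \frac{38462 - \frac{5215}{4}}{47226} = \left(38462 + \left(- \frac{5355}{4} + 35\right)\right) \frac{1}{47226} = \left(38462 - \frac{5215}{4}\right) \frac{1}{47226} = \frac{148633}{4} \cdot \frac{1}{47226} = \frac{148633}{188904}$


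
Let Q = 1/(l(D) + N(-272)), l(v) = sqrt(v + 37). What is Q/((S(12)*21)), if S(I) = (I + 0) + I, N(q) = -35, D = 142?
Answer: -5/75312 - sqrt(179)/527184 ≈ -9.1769e-5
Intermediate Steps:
l(v) = sqrt(37 + v)
S(I) = 2*I (S(I) = I + I = 2*I)
Q = 1/(-35 + sqrt(179)) (Q = 1/(sqrt(37 + 142) - 35) = 1/(sqrt(179) - 35) = 1/(-35 + sqrt(179)) ≈ -0.046252)
Q/((S(12)*21)) = (-35/1046 - sqrt(179)/1046)/(((2*12)*21)) = (-35/1046 - sqrt(179)/1046)/((24*21)) = (-35/1046 - sqrt(179)/1046)/504 = (-35/1046 - sqrt(179)/1046)*(1/504) = -5/75312 - sqrt(179)/527184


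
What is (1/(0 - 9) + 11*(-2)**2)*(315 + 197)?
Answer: 202240/9 ≈ 22471.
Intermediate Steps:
(1/(0 - 9) + 11*(-2)**2)*(315 + 197) = (1/(-9) + 11*4)*512 = (-1/9 + 44)*512 = (395/9)*512 = 202240/9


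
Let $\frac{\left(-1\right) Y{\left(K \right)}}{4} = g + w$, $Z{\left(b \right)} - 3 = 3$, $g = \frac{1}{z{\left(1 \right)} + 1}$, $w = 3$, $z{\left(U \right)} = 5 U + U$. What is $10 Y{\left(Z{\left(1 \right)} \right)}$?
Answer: $- \frac{880}{7} \approx -125.71$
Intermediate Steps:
$z{\left(U \right)} = 6 U$
$g = \frac{1}{7}$ ($g = \frac{1}{6 \cdot 1 + 1} = \frac{1}{6 + 1} = \frac{1}{7} \approx 0.14286$)
$Z{\left(b \right)} = 6$ ($Z{\left(b \right)} = 3 + 3 = 6$)
$Y{\left(K \right)} = - \frac{88}{7}$ ($Y{\left(K \right)} = - 4 \left(\frac{1}{7} + 3\right) = \left(-4\right) \frac{22}{7} = - \frac{88}{7}$)
$10 Y{\left(Z{\left(1 \right)} \right)} = 10 \left(- \frac{88}{7}\right) = - \frac{880}{7}$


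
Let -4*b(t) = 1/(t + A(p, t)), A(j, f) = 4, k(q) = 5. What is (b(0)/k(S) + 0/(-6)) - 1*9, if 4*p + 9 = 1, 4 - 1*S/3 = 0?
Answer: -721/80 ≈ -9.0125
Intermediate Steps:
S = 12 (S = 12 - 3*0 = 12 + 0 = 12)
p = -2 (p = -9/4 + (¼)*1 = -9/4 + ¼ = -2)
b(t) = -1/(4*(4 + t)) (b(t) = -1/(4*(t + 4)) = -1/(4*(4 + t)))
(b(0)/k(S) + 0/(-6)) - 1*9 = (-1/(16 + 4*0)/5 + 0/(-6)) - 1*9 = (-1/(16 + 0)*(⅕) + 0*(-⅙)) - 9 = (-1/16*(⅕) + 0) - 9 = (-1*1/16*(⅕) + 0) - 9 = (-1/16*⅕ + 0) - 9 = (-1/80 + 0) - 9 = -1/80 - 9 = -721/80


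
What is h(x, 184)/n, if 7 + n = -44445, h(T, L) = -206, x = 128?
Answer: 103/22226 ≈ 0.0046342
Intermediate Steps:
n = -44452 (n = -7 - 44445 = -44452)
h(x, 184)/n = -206/(-44452) = -206*(-1/44452) = 103/22226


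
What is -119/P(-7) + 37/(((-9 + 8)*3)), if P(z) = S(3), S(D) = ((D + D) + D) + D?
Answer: -89/4 ≈ -22.250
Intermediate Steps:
S(D) = 4*D (S(D) = (2*D + D) + D = 3*D + D = 4*D)
P(z) = 12 (P(z) = 4*3 = 12)
-119/P(-7) + 37/(((-9 + 8)*3)) = -119/12 + 37/(((-9 + 8)*3)) = -119*1/12 + 37/((-1*3)) = -119/12 + 37/(-3) = -119/12 + 37*(-1/3) = -119/12 - 37/3 = -89/4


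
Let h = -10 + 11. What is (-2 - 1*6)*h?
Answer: -8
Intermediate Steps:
h = 1
(-2 - 1*6)*h = (-2 - 1*6)*1 = (-2 - 6)*1 = -8*1 = -8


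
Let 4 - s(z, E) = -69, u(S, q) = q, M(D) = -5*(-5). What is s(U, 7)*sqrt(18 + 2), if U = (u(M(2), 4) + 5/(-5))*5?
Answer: 146*sqrt(5) ≈ 326.47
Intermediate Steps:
M(D) = 25
U = 15 (U = (4 + 5/(-5))*5 = (4 + 5*(-1/5))*5 = (4 - 1)*5 = 3*5 = 15)
s(z, E) = 73 (s(z, E) = 4 - 1*(-69) = 4 + 69 = 73)
s(U, 7)*sqrt(18 + 2) = 73*sqrt(18 + 2) = 73*sqrt(20) = 73*(2*sqrt(5)) = 146*sqrt(5)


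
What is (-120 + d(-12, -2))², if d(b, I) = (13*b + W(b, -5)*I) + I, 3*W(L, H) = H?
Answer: 678976/9 ≈ 75442.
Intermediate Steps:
W(L, H) = H/3
d(b, I) = 13*b - 2*I/3 (d(b, I) = (13*b + ((⅓)*(-5))*I) + I = (13*b - 5*I/3) + I = 13*b - 2*I/3)
(-120 + d(-12, -2))² = (-120 + (13*(-12) - ⅔*(-2)))² = (-120 + (-156 + 4/3))² = (-120 - 464/3)² = (-824/3)² = 678976/9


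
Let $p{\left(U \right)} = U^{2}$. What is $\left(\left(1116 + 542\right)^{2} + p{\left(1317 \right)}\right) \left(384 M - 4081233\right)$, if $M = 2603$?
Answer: $-13816571924493$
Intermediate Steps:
$\left(\left(1116 + 542\right)^{2} + p{\left(1317 \right)}\right) \left(384 M - 4081233\right) = \left(\left(1116 + 542\right)^{2} + 1317^{2}\right) \left(384 \cdot 2603 - 4081233\right) = \left(1658^{2} + 1734489\right) \left(999552 - 4081233\right) = \left(2748964 + 1734489\right) \left(-3081681\right) = 4483453 \left(-3081681\right) = -13816571924493$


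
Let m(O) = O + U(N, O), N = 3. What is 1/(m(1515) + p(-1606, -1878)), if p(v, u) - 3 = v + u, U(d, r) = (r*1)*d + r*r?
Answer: 1/2297804 ≈ 4.3520e-7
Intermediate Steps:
U(d, r) = r**2 + d*r (U(d, r) = r*d + r**2 = d*r + r**2 = r**2 + d*r)
p(v, u) = 3 + u + v (p(v, u) = 3 + (v + u) = 3 + (u + v) = 3 + u + v)
m(O) = O + O*(3 + O)
1/(m(1515) + p(-1606, -1878)) = 1/(1515*(4 + 1515) + (3 - 1878 - 1606)) = 1/(1515*1519 - 3481) = 1/(2301285 - 3481) = 1/2297804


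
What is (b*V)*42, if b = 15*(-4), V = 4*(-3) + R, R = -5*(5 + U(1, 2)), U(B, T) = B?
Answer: 105840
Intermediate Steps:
R = -30 (R = -5*(5 + 1) = -5*6 = -30)
V = -42 (V = 4*(-3) - 30 = -12 - 30 = -42)
b = -60
(b*V)*42 = -60*(-42)*42 = 2520*42 = 105840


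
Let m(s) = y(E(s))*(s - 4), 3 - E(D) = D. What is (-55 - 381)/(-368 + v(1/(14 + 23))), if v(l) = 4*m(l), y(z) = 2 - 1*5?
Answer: 4033/2963 ≈ 1.3611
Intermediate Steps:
E(D) = 3 - D
y(z) = -3 (y(z) = 2 - 5 = -3)
m(s) = 12 - 3*s (m(s) = -3*(s - 4) = -3*(-4 + s) = 12 - 3*s)
v(l) = 48 - 12*l (v(l) = 4*(12 - 3*l) = 48 - 12*l)
(-55 - 381)/(-368 + v(1/(14 + 23))) = (-55 - 381)/(-368 + (48 - 12/(14 + 23))) = -436/(-368 + (48 - 12/37)) = -436/(-368 + 1764/37) = -436/(-11852/37) = -436*(-37/11852) = 4033/2963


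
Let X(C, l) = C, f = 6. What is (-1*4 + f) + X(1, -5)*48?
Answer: 50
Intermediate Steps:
(-1*4 + f) + X(1, -5)*48 = (-1*4 + 6) + 1*48 = (-4 + 6) + 48 = 2 + 48 = 50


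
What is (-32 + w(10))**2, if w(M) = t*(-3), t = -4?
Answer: 400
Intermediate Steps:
w(M) = 12 (w(M) = -4*(-3) = 12)
(-32 + w(10))**2 = (-32 + 12)**2 = (-20)**2 = 400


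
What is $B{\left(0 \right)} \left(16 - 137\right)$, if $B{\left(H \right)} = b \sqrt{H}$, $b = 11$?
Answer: $0$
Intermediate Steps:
$B{\left(H \right)} = 11 \sqrt{H}$
$B{\left(0 \right)} \left(16 - 137\right) = 11 \sqrt{0} \left(16 - 137\right) = 11 \cdot 0 \left(-121\right) = 0 \left(-121\right) = 0$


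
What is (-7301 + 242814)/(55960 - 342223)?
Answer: -235513/286263 ≈ -0.82272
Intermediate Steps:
(-7301 + 242814)/(55960 - 342223) = 235513/(-286263) = 235513*(-1/286263) = -235513/286263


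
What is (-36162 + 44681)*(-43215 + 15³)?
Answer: -339396960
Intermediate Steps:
(-36162 + 44681)*(-43215 + 15³) = 8519*(-43215 + 3375) = 8519*(-39840) = -339396960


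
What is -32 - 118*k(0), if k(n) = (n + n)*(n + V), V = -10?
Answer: -32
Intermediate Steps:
k(n) = 2*n*(-10 + n) (k(n) = (n + n)*(n - 10) = (2*n)*(-10 + n) = 2*n*(-10 + n))
-32 - 118*k(0) = -32 - 236*0*(-10 + 0) = -32 - 236*0*(-10) = -32 - 118*0 = -32 + 0 = -32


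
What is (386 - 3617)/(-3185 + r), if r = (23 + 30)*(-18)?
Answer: 3231/4139 ≈ 0.78062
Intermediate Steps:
r = -954 (r = 53*(-18) = -954)
(386 - 3617)/(-3185 + r) = (386 - 3617)/(-3185 - 954) = -3231/(-4139) = -3231*(-1/4139) = 3231/4139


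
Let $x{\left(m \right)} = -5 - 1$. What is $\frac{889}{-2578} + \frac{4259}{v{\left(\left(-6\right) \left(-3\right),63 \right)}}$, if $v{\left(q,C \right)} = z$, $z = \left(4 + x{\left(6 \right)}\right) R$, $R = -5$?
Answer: $\frac{2742703}{6445} \approx 425.56$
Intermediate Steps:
$x{\left(m \right)} = -6$
$z = 10$ ($z = \left(4 - 6\right) \left(-5\right) = \left(-2\right) \left(-5\right) = 10$)
$v{\left(q,C \right)} = 10$
$\frac{889}{-2578} + \frac{4259}{v{\left(\left(-6\right) \left(-3\right),63 \right)}} = \frac{889}{-2578} + \frac{4259}{10} = 889 \left(- \frac{1}{2578}\right) + 4259 \cdot \frac{1}{10} = - \frac{889}{2578} + \frac{4259}{10} = \frac{2742703}{6445}$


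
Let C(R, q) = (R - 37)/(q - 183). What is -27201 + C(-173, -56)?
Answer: -6500829/239 ≈ -27200.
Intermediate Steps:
C(R, q) = (-37 + R)/(-183 + q)
-27201 + C(-173, -56) = -27201 + (-37 - 173)/(-183 - 56) = -27201 - 210/(-239) = -27201 - 1/239*(-210) = -27201 + 210/239 = -6500829/239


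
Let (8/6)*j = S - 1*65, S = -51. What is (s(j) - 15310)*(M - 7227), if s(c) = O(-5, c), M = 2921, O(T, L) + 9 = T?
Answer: 65985144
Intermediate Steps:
O(T, L) = -9 + T
j = -87 (j = 3*(-51 - 1*65)/4 = 3*(-51 - 65)/4 = (¾)*(-116) = -87)
s(c) = -14 (s(c) = -9 - 5 = -14)
(s(j) - 15310)*(M - 7227) = (-14 - 15310)*(2921 - 7227) = -15324*(-4306) = 65985144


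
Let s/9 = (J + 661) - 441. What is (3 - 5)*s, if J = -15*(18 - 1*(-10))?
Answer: 3600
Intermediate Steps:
J = -420 (J = -15*(18 + 10) = -15*28 = -420)
s = -1800 (s = 9*((-420 + 661) - 441) = 9*(241 - 441) = 9*(-200) = -1800)
(3 - 5)*s = (3 - 5)*(-1800) = -2*(-1800) = 3600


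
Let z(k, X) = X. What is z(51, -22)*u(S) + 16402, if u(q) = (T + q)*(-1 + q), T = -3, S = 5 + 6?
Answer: 14642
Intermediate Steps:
S = 11
u(q) = (-1 + q)*(-3 + q) (u(q) = (-3 + q)*(-1 + q) = (-1 + q)*(-3 + q))
z(51, -22)*u(S) + 16402 = -22*(3 + 11**2 - 4*11) + 16402 = -22*(3 + 121 - 44) + 16402 = -22*80 + 16402 = -1760 + 16402 = 14642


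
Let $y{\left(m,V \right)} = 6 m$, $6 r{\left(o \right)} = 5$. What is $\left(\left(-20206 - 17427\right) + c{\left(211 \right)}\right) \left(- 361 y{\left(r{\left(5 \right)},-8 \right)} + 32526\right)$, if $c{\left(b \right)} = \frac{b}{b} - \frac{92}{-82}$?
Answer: $- \frac{47398386386}{41} \approx -1.1561 \cdot 10^{9}$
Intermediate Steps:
$r{\left(o \right)} = \frac{5}{6}$ ($r{\left(o \right)} = \frac{1}{6} \cdot 5 = \frac{5}{6}$)
$c{\left(b \right)} = \frac{87}{41}$ ($c{\left(b \right)} = 1 - - \frac{46}{41} = 1 + \frac{46}{41} = \frac{87}{41}$)
$\left(\left(-20206 - 17427\right) + c{\left(211 \right)}\right) \left(- 361 y{\left(r{\left(5 \right)},-8 \right)} + 32526\right) = \left(\left(-20206 - 17427\right) + \frac{87}{41}\right) \left(- 361 \cdot 6 \cdot \frac{5}{6} + 32526\right) = \left(\left(-20206 - 17427\right) + \frac{87}{41}\right) \left(\left(-361\right) 5 + 32526\right) = \left(-37633 + \frac{87}{41}\right) \left(-1805 + 32526\right) = \left(- \frac{1542866}{41}\right) 30721 = - \frac{47398386386}{41}$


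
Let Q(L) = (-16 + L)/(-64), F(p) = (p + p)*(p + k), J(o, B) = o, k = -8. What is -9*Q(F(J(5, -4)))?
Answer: -207/32 ≈ -6.4688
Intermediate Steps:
F(p) = 2*p*(-8 + p) (F(p) = (p + p)*(p - 8) = (2*p)*(-8 + p) = 2*p*(-8 + p))
Q(L) = ¼ - L/64 (Q(L) = (-16 + L)*(-1/64) = ¼ - L/64)
-9*Q(F(J(5, -4))) = -9*(¼ - 5*(-8 + 5)/32) = -9*(¼ - 5*(-3)/32) = -9*(¼ - 1/64*(-30)) = -9*(¼ + 15/32) = -9*23/32 = -207/32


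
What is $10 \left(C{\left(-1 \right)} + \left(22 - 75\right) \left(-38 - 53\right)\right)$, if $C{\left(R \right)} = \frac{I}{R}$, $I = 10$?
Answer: $48130$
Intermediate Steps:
$C{\left(R \right)} = \frac{10}{R}$
$10 \left(C{\left(-1 \right)} + \left(22 - 75\right) \left(-38 - 53\right)\right) = 10 \left(\frac{10}{-1} + \left(22 - 75\right) \left(-38 - 53\right)\right) = 10 \left(10 \left(-1\right) - -4823\right) = 10 \left(-10 + 4823\right) = 10 \cdot 4813 = 48130$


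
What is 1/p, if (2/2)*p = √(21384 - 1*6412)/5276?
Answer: 2638*√3743/3743 ≈ 43.119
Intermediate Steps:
p = √3743/2638 (p = √(21384 - 1*6412)/5276 = √(21384 - 6412)*(1/5276) = √14972*(1/5276) = (2*√3743)*(1/5276) = √3743/2638 ≈ 0.023192)
1/p = 1/(√3743/2638) = 2638*√3743/3743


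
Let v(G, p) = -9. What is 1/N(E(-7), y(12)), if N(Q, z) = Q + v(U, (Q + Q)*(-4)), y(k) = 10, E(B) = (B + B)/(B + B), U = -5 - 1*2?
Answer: -⅛ ≈ -0.12500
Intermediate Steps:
U = -7 (U = -5 - 2 = -7)
E(B) = 1 (E(B) = (2*B)/((2*B)) = (2*B)*(1/(2*B)) = 1)
N(Q, z) = -9 + Q (N(Q, z) = Q - 9 = -9 + Q)
1/N(E(-7), y(12)) = 1/(-9 + 1) = 1/(-8) = -⅛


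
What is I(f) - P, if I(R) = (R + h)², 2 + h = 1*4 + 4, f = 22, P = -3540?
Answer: 4324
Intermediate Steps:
h = 6 (h = -2 + (1*4 + 4) = -2 + (4 + 4) = -2 + 8 = 6)
I(R) = (6 + R)² (I(R) = (R + 6)² = (6 + R)²)
I(f) - P = (6 + 22)² - 1*(-3540) = 28² + 3540 = 784 + 3540 = 4324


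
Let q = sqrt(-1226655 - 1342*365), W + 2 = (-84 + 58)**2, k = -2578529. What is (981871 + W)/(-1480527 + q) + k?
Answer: -5652038817380712421/2191961914214 - 982545*I*sqrt(1716485)/2191961914214 ≈ -2.5785e+6 - 0.00058727*I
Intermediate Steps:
W = 674 (W = -2 + (-84 + 58)**2 = -2 + (-26)**2 = -2 + 676 = 674)
q = I*sqrt(1716485) (q = sqrt(-1226655 - 489830) = sqrt(-1716485) = I*sqrt(1716485) ≈ 1310.1*I)
(981871 + W)/(-1480527 + q) + k = (981871 + 674)/(-1480527 + I*sqrt(1716485)) - 2578529 = 982545/(-1480527 + I*sqrt(1716485)) - 2578529 = -2578529 + 982545/(-1480527 + I*sqrt(1716485))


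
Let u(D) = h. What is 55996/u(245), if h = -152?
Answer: -13999/38 ≈ -368.39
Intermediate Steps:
u(D) = -152
55996/u(245) = 55996/(-152) = 55996*(-1/152) = -13999/38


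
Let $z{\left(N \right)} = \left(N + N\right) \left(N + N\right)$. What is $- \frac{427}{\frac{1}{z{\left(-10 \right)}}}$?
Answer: $-170800$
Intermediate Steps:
$z{\left(N \right)} = 4 N^{2}$ ($z{\left(N \right)} = 2 N 2 N = 4 N^{2}$)
$- \frac{427}{\frac{1}{z{\left(-10 \right)}}} = - \frac{427}{\frac{1}{4 \left(-10\right)^{2}}} = - \frac{427}{\frac{1}{4 \cdot 100}} = - \frac{427}{\frac{1}{400}} = - 427 \frac{1}{\frac{1}{400}} = \left(-427\right) 400 = -170800$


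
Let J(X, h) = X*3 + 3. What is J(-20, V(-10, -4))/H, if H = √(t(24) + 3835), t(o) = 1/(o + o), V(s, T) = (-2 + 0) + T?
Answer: -228*√552243/184081 ≈ -0.92043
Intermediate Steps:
V(s, T) = -2 + T
J(X, h) = 3 + 3*X (J(X, h) = 3*X + 3 = 3 + 3*X)
t(o) = 1/(2*o)
H = √552243/12 (H = √((½)/24 + 3835) = √((½)*(1/24) + 3835) = √(1/48 + 3835) = √(184081/48) = √552243/12 ≈ 61.928)
J(-20, V(-10, -4))/H = (3 + 3*(-20))/((√552243/12)) = (3 - 60)*(4*√552243/184081) = -228*√552243/184081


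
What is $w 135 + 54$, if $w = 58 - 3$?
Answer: $7479$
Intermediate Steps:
$w = 55$
$w 135 + 54 = 55 \cdot 135 + 54 = 7425 + 54 = 7479$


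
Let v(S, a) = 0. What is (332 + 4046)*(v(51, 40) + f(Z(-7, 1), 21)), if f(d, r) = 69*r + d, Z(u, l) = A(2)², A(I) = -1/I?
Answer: 12689633/2 ≈ 6.3448e+6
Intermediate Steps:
Z(u, l) = ¼ (Z(u, l) = (-1/2)² = (-1*½)² = (-½)² = ¼)
f(d, r) = d + 69*r
(332 + 4046)*(v(51, 40) + f(Z(-7, 1), 21)) = (332 + 4046)*(0 + (¼ + 69*21)) = 4378*(0 + (¼ + 1449)) = 4378*(0 + 5797/4) = 4378*(5797/4) = 12689633/2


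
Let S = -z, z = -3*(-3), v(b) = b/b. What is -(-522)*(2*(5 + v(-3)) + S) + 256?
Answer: 1822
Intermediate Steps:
v(b) = 1
z = 9
S = -9 (S = -1*9 = -9)
-(-522)*(2*(5 + v(-3)) + S) + 256 = -(-522)*(2*(5 + 1) - 9) + 256 = -(-522)*(2*6 - 9) + 256 = -(-522)*(12 - 9) + 256 = -(-522)*3 + 256 = -58*(-27) + 256 = 1566 + 256 = 1822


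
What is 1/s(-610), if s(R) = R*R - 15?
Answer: 1/372085 ≈ 2.6876e-6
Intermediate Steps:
s(R) = -15 + R² (s(R) = R² - 15 = -15 + R²)
1/s(-610) = 1/(-15 + (-610)²) = 1/(-15 + 372100) = 1/372085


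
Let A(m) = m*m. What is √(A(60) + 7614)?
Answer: 3*√1246 ≈ 105.90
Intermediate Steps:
A(m) = m²
√(A(60) + 7614) = √(60² + 7614) = √(3600 + 7614) = √11214 = 3*√1246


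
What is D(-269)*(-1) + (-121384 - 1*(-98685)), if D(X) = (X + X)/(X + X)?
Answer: -22700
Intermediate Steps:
D(X) = 1 (D(X) = (2*X)/((2*X)) = (2*X)*(1/(2*X)) = 1)
D(-269)*(-1) + (-121384 - 1*(-98685)) = 1*(-1) + (-121384 - 1*(-98685)) = -1 + (-121384 + 98685) = -1 - 22699 = -22700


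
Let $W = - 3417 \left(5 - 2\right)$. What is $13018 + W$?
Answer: $2767$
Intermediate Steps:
$W = -10251$ ($W = - 3417 \left(5 - 2\right) = \left(-3417\right) 3 = -10251$)
$13018 + W = 13018 - 10251 = 2767$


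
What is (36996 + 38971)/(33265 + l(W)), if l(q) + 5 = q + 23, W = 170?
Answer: 75967/33453 ≈ 2.2709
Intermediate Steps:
l(q) = 18 + q (l(q) = -5 + (q + 23) = -5 + (23 + q) = 18 + q)
(36996 + 38971)/(33265 + l(W)) = (36996 + 38971)/(33265 + (18 + 170)) = 75967/(33265 + 188) = 75967/33453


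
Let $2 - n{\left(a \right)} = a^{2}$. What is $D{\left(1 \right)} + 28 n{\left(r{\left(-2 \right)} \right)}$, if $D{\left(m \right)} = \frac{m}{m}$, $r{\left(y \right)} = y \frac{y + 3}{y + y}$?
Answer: $50$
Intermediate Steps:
$r{\left(y \right)} = \frac{3}{2} + \frac{y}{2}$ ($r{\left(y \right)} = y \frac{3 + y}{2 y} = \frac{3}{2} + \frac{y}{2}$)
$D{\left(m \right)} = 1$
$n{\left(a \right)} = 2 - a^{2}$
$D{\left(1 \right)} + 28 n{\left(r{\left(-2 \right)} \right)} = 1 + 28 \left(2 - \left(\frac{3}{2} + \frac{1}{2} \left(-2\right)\right)^{2}\right) = 1 + 28 \left(2 - \left(\frac{3}{2} - 1\right)^{2}\right) = 1 + 28 \left(2 - \left(\frac{1}{2}\right)^{2}\right) = 1 + 28 \left(2 - \frac{1}{4}\right) = 1 + 28 \cdot \frac{7}{4} = 1 + 49 = 50$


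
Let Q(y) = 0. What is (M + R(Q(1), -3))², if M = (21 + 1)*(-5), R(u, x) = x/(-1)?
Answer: 11449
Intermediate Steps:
R(u, x) = -x (R(u, x) = x*(-1) = -x)
M = -110 (M = 22*(-5) = -110)
(M + R(Q(1), -3))² = (-110 - 1*(-3))² = (-110 + 3)² = (-107)² = 11449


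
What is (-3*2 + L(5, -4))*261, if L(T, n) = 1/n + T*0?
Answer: -6525/4 ≈ -1631.3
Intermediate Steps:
L(T, n) = 1/n (L(T, n) = 1/n + 0 = 1/n)
(-3*2 + L(5, -4))*261 = (-3*2 + 1/(-4))*261 = (-6 - ¼)*261 = -25/4*261 = -6525/4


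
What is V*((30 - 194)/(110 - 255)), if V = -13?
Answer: -2132/145 ≈ -14.703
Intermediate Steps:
V*((30 - 194)/(110 - 255)) = -13*(30 - 194)/(110 - 255) = -(-2132)/(-145) = -(-2132)*(-1)/145 = -13*164/145 = -2132/145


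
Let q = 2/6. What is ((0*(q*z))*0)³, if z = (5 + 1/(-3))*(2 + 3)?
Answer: 0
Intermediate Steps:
q = ⅓ (q = 2*(⅙) = ⅓ ≈ 0.33333)
z = 70/3 (z = (5 - ⅓)*5 = (14/3)*5 = 70/3 ≈ 23.333)
((0*(q*z))*0)³ = ((0*((⅓)*(70/3)))*0)³ = ((0*(70/9))*0)³ = (0*0)³ = 0³ = 0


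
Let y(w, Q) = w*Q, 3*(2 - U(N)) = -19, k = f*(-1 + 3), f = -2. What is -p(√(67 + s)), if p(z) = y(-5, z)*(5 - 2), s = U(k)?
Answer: 5*√678 ≈ 130.19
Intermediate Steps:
k = -4 (k = -2*(-1 + 3) = -2*2 = -4)
U(N) = 25/3 (U(N) = 2 - ⅓*(-19) = 2 + 19/3 = 25/3)
s = 25/3 ≈ 8.3333
y(w, Q) = Q*w
p(z) = -15*z (p(z) = (z*(-5))*(5 - 2) = -5*z*3 = -15*z)
-p(√(67 + s)) = -(-15)*√(67 + 25/3) = -(-15)*√(226/3) = -(-15)*√678/3 = -(-5)*√678 = 5*√678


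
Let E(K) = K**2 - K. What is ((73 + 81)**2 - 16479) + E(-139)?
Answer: 26697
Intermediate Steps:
((73 + 81)**2 - 16479) + E(-139) = ((73 + 81)**2 - 16479) - 139*(-1 - 139) = (154**2 - 16479) - 139*(-140) = (23716 - 16479) + 19460 = 7237 + 19460 = 26697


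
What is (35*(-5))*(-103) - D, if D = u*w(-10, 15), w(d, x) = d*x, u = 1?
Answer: 18175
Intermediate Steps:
D = -150 (D = 1*(-10*15) = 1*(-150) = -150)
(35*(-5))*(-103) - D = (35*(-5))*(-103) - 1*(-150) = -175*(-103) + 150 = 18025 + 150 = 18175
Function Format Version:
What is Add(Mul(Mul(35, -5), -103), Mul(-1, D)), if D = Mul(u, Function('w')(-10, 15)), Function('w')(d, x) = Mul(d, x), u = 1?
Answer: 18175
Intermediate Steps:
D = -150 (D = Mul(1, Mul(-10, 15)) = Mul(1, -150) = -150)
Add(Mul(Mul(35, -5), -103), Mul(-1, D)) = Add(Mul(Mul(35, -5), -103), Mul(-1, -150)) = Add(Mul(-175, -103), 150) = Add(18025, 150) = 18175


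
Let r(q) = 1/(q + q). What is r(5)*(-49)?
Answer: -49/10 ≈ -4.9000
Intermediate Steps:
r(q) = 1/(2*q)
r(5)*(-49) = ((1/2)/5)*(-49) = ((1/2)*(1/5))*(-49) = (1/10)*(-49) = -49/10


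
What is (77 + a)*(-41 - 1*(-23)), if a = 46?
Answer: -2214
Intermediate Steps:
(77 + a)*(-41 - 1*(-23)) = (77 + 46)*(-41 - 1*(-23)) = 123*(-41 + 23) = 123*(-18) = -2214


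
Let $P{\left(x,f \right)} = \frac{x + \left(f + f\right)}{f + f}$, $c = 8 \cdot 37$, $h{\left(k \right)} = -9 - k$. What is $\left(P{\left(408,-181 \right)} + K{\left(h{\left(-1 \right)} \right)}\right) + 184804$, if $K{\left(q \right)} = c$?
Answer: $\frac{33503077}{181} \approx 1.851 \cdot 10^{5}$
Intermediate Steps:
$c = 296$
$P{\left(x,f \right)} = \frac{x + 2 f}{2 f}$
$K{\left(q \right)} = 296$
$\left(P{\left(408,-181 \right)} + K{\left(h{\left(-1 \right)} \right)}\right) + 184804 = \left(\frac{-181 + \frac{1}{2} \cdot 408}{-181} + 296\right) + 184804 = \left(- \frac{-181 + 204}{181} + 296\right) + 184804 = \left(\left(- \frac{1}{181}\right) 23 + 296\right) + 184804 = \left(- \frac{23}{181} + 296\right) + 184804 = \frac{53553}{181} + 184804 = \frac{33503077}{181}$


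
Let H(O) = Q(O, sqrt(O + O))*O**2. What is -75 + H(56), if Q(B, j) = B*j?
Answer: -75 + 702464*sqrt(7) ≈ 1.8585e+6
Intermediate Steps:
H(O) = sqrt(2)*O**(7/2) (H(O) = (O*sqrt(O + O))*O**2 = (O*sqrt(2*O))*O**2 = (O*(sqrt(2)*sqrt(O)))*O**2 = (sqrt(2)*O**(3/2))*O**2 = sqrt(2)*O**(7/2))
-75 + H(56) = -75 + sqrt(2)*56**(7/2) = -75 + sqrt(2)*(351232*sqrt(14)) = -75 + 702464*sqrt(7)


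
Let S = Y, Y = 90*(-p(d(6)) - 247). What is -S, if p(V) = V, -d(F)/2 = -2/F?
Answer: 22290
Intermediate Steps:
d(F) = 4/F (d(F) = -(-4)/F = 4/F)
Y = -22290 (Y = 90*(-4/6 - 247) = 90*(-1*2/3 - 247) = 90*(-2/3 - 247) = 90*(-743/3) = -22290)
S = -22290
-S = -1*(-22290) = 22290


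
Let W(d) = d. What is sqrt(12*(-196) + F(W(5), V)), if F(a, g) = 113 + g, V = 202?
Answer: I*sqrt(2037) ≈ 45.133*I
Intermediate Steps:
sqrt(12*(-196) + F(W(5), V)) = sqrt(12*(-196) + (113 + 202)) = sqrt(-2352 + 315) = sqrt(-2037) = I*sqrt(2037)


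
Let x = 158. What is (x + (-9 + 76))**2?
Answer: 50625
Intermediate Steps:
(x + (-9 + 76))**2 = (158 + (-9 + 76))**2 = (158 + 67)**2 = 225**2 = 50625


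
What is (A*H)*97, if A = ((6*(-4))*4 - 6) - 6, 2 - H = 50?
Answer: 502848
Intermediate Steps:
H = -48 (H = 2 - 1*50 = 2 - 50 = -48)
A = -108 (A = (-24*4 - 6) - 6 = (-96 - 6) - 6 = -102 - 6 = -108)
(A*H)*97 = -108*(-48)*97 = 5184*97 = 502848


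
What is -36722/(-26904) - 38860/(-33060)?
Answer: 11391/4484 ≈ 2.5404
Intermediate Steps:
-36722/(-26904) - 38860/(-33060) = -36722*(-1/26904) - 38860*(-1/33060) = 18361/13452 + 67/57 = 11391/4484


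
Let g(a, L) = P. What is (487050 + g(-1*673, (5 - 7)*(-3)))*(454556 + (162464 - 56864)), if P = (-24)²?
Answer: 273146629656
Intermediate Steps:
P = 576
g(a, L) = 576
(487050 + g(-1*673, (5 - 7)*(-3)))*(454556 + (162464 - 56864)) = (487050 + 576)*(454556 + (162464 - 56864)) = 487626*(454556 + 105600) = 487626*560156 = 273146629656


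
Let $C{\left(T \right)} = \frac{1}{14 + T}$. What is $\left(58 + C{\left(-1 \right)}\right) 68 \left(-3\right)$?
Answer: $- \frac{154020}{13} \approx -11848.0$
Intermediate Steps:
$\left(58 + C{\left(-1 \right)}\right) 68 \left(-3\right) = \left(58 + \frac{1}{14 - 1}\right) 68 \left(-3\right) = \left(58 + \frac{1}{13}\right) \left(-204\right) = \frac{755}{13} \left(-204\right) = - \frac{154020}{13}$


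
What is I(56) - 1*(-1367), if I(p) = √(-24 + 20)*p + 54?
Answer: 1421 + 112*I ≈ 1421.0 + 112.0*I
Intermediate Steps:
I(p) = 54 + 2*I*p (I(p) = √(-4)*p + 54 = (2*I)*p + 54 = 2*I*p + 54 = 54 + 2*I*p)
I(56) - 1*(-1367) = (54 + 2*I*56) - 1*(-1367) = (54 + 112*I) + 1367 = 1421 + 112*I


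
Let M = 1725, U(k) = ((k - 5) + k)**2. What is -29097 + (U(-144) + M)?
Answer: 58477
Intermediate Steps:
U(k) = (-5 + 2*k)**2 (U(k) = ((-5 + k) + k)**2 = (-5 + 2*k)**2)
-29097 + (U(-144) + M) = -29097 + ((-5 + 2*(-144))**2 + 1725) = -29097 + ((-5 - 288)**2 + 1725) = -29097 + ((-293)**2 + 1725) = -29097 + (85849 + 1725) = -29097 + 87574 = 58477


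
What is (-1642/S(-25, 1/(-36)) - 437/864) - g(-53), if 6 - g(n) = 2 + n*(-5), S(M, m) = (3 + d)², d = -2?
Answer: -1193621/864 ≈ -1381.5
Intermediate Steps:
S(M, m) = 1 (S(M, m) = (3 - 2)² = 1² = 1)
g(n) = 4 + 5*n (g(n) = 6 - (2 + n*(-5)) = 6 - (2 - 5*n) = 6 + (-2 + 5*n) = 4 + 5*n)
(-1642/S(-25, 1/(-36)) - 437/864) - g(-53) = (-1642/1 - 437/864) - (4 + 5*(-53)) = (-1642*1 - 437*1/864) - (4 - 265) = (-1642 - 437/864) - 1*(-261) = -1419125/864 + 261 = -1193621/864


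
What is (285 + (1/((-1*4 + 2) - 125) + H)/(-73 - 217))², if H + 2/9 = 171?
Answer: 88875418245376/1098723609 ≈ 80890.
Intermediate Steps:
H = 1537/9 (H = -2/9 + 171 = 1537/9 ≈ 170.78)
(285 + (1/((-1*4 + 2) - 125) + H)/(-73 - 217))² = (285 + (1/((-1*4 + 2) - 125) + 1537/9)/(-73 - 217))² = (285 + (1/((-4 + 2) - 125) + 1537/9)/(-290))² = (285 + (1/(-2 - 125) + 1537/9)*(-1/290))² = (285 + (1/(-127) + 1537/9)*(-1/290))² = (285 + (-1/127 + 1537/9)*(-1/290))² = (285 + (195190/1143)*(-1/290))² = (285 - 19519/33147)² = (9427376/33147)² = 88875418245376/1098723609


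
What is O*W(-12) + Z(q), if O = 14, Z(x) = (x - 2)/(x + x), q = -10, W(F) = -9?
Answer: -627/5 ≈ -125.40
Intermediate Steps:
Z(x) = (-2 + x)/(2*x) (Z(x) = (-2 + x)/((2*x)) = (-2 + x)*(1/(2*x)) = (-2 + x)/(2*x))
O*W(-12) + Z(q) = 14*(-9) + (1/2)*(-2 - 10)/(-10) = -126 + (1/2)*(-1/10)*(-12) = -126 + 3/5 = -627/5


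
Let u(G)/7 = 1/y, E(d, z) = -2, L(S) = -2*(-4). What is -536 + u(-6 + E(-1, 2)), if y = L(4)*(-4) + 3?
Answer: -15551/29 ≈ -536.24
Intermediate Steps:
L(S) = 8
y = -29 (y = 8*(-4) + 3 = -32 + 3 = -29)
u(G) = -7/29 (u(G) = 7/(-29) = 7*(-1/29) = -7/29)
-536 + u(-6 + E(-1, 2)) = -536 - 7/29 = -15551/29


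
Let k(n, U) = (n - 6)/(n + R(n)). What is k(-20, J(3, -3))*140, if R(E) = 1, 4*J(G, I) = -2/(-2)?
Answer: 3640/19 ≈ 191.58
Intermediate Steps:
J(G, I) = ¼ (J(G, I) = (-2/(-2))/4 = (-2*(-½))/4 = (¼)*1 = ¼)
k(n, U) = (-6 + n)/(1 + n) (k(n, U) = (n - 6)/(n + 1) = (-6 + n)/(1 + n))
k(-20, J(3, -3))*140 = ((-6 - 20)/(1 - 20))*140 = (-26/(-19))*140 = -1/19*(-26)*140 = (26/19)*140 = 3640/19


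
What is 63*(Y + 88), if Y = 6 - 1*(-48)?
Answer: 8946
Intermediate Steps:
Y = 54 (Y = 6 + 48 = 54)
63*(Y + 88) = 63*(54 + 88) = 63*142 = 8946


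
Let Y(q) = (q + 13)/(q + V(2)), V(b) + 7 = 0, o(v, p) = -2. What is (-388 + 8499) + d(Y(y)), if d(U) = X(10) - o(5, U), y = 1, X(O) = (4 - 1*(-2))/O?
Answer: 40568/5 ≈ 8113.6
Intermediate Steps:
V(b) = -7 (V(b) = -7 + 0 = -7)
X(O) = 6/O (X(O) = (4 + 2)/O = 6/O)
Y(q) = (13 + q)/(-7 + q) (Y(q) = (q + 13)/(q - 7) = (13 + q)/(-7 + q))
d(U) = 13/5 (d(U) = 6/10 - 1*(-2) = 6*(1/10) + 2 = 3/5 + 2 = 13/5)
(-388 + 8499) + d(Y(y)) = (-388 + 8499) + 13/5 = 8111 + 13/5 = 40568/5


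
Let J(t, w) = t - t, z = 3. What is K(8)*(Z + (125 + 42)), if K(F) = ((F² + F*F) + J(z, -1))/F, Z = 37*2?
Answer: 3856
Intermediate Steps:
J(t, w) = 0
Z = 74
K(F) = 2*F (K(F) = ((F² + F*F) + 0)/F = ((F² + F²) + 0)/F = (2*F² + 0)/F = (2*F²)/F = 2*F)
K(8)*(Z + (125 + 42)) = (2*8)*(74 + (125 + 42)) = 16*(74 + 167) = 16*241 = 3856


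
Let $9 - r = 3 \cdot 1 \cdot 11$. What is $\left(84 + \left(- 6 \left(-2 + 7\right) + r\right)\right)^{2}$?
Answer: $900$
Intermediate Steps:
$r = -24$ ($r = 9 - 3 \cdot 1 \cdot 11 = 9 - 3 \cdot 11 = 9 - 33 = -24$)
$\left(84 + \left(- 6 \left(-2 + 7\right) + r\right)\right)^{2} = \left(84 - \left(24 + 6 \left(-2 + 7\right)\right)\right)^{2} = \left(84 - 54\right)^{2} = 30^{2} = 900$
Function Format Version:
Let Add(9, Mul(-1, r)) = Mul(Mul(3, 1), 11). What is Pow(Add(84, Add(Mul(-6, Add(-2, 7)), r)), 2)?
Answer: 900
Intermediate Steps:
r = -24 (r = Add(9, Mul(-1, Mul(Mul(3, 1), 11))) = Add(9, Mul(-1, Mul(3, 11))) = Add(9, Mul(-1, 33)) = Add(9, -33) = -24)
Pow(Add(84, Add(Mul(-6, Add(-2, 7)), r)), 2) = Pow(Add(84, Add(Mul(-6, Add(-2, 7)), -24)), 2) = Pow(Add(84, Add(Mul(-6, 5), -24)), 2) = Pow(Add(84, Add(-30, -24)), 2) = Pow(Add(84, -54), 2) = Pow(30, 2) = 900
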